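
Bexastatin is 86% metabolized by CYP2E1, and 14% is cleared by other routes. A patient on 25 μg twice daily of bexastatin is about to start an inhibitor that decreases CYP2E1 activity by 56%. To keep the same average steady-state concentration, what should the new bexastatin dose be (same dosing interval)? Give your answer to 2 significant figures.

The CYP2E1 pathway (86% of clearance) falls to 0.44× activity: 0.86 × 0.44 = 0.3784.
Non-CYP routes (14%) are unchanged.
New clearance relative to baseline: 0.3784 + 0.14 = 0.5184.
To maintain the same steady-state level, dose must scale with clearance: new dose = 25 × 0.5184 = 13 μg.

13 μg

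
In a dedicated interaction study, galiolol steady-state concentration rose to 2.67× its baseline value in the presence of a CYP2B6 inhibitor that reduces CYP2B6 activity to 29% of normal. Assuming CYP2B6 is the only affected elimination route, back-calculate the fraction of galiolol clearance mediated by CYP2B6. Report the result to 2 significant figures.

Call the CYP2B6 fraction fm. After the interaction, CL_new/CL_old = fm × 0.29 + (1 − fm).
Steady-state concentration ratio = 1 / (new CL fraction), so new CL fraction = 1 / 2.67 = 0.3745.
fm × 0.29 + 1 − fm = 0.3745  ⇒  fm × (0.29 − 1) = −0.6255  ⇒  fm = 0.88.

0.88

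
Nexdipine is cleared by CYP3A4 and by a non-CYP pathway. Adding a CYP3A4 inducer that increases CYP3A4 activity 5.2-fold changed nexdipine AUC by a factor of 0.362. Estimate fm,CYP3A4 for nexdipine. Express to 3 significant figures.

Write x for the fraction cleared via CYP3A4. The observed AUC change means clearance rose to 1/0.362 = 2.762 of baseline.
Setting x·5.2 + (1 − x) = 2.762 and solving: x = (2.762 − 1)/(5.2 − 1) = 0.420.

0.420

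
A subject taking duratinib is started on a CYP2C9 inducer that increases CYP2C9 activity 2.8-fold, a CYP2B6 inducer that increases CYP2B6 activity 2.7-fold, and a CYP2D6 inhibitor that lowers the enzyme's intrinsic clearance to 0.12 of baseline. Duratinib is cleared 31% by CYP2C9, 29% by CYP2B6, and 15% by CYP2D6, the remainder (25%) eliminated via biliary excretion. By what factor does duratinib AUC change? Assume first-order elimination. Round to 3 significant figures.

The CYP2C9 pathway (31% of clearance) is boosted to 2.8× activity: 0.31 × 2.8 = 0.868.
The CYP2B6 pathway (29% of clearance) increases to 2.7× activity: 0.29 × 2.7 = 0.783.
The CYP2D6 pathway (15% of clearance) falls to 0.12× activity: 0.15 × 0.12 = 0.018.
Non-CYP routes (25%) are unchanged.
New clearance relative to baseline: 0.868 + 0.783 + 0.018 + 0.25 = 1.919.
Because AUC varies inversely with clearance, the combined effect is 1 / 1.919 = 0.521.

0.521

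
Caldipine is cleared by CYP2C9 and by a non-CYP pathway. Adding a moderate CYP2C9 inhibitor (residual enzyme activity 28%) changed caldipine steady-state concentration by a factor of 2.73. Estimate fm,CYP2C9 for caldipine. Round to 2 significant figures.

CL'/CL = 1 / 2.73 = 0.3663
0.28·fm + (1 − fm) = 0.3663
fm = (0.3663 − 1) / (0.28 − 1) = 0.88

0.88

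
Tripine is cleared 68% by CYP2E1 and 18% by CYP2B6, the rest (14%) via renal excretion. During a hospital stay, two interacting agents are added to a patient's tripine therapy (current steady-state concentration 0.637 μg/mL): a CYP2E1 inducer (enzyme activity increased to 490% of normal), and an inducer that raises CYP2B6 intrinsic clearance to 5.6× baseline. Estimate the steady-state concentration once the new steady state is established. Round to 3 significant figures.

The CYP2E1 pathway (68% of clearance) increases to 4.9× activity: 0.68 × 4.9 = 3.332.
The CYP2B6 pathway (18% of clearance) increases to 5.6× activity: 0.18 × 5.6 = 1.008.
The remaining 14% of clearance is unaffected.
Relative clearance = 3.332 + 1.008 + 0.14 = 4.48.
Steady-state concentration ∝ 1/CL: new value = 0.637 / 4.48 = 0.142 μg/mL.

0.142 μg/mL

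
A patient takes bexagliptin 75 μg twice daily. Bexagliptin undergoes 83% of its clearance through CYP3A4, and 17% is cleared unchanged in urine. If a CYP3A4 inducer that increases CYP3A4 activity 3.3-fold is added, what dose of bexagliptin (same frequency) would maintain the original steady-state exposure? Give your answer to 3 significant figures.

218 μg

The CYP3A4 pathway (83% of clearance) rises to 3.3× activity: 0.83 × 3.3 = 2.739.
The remaining 17% of clearance is unaffected.
New clearance relative to baseline: 2.739 + 0.17 = 2.909.
Exposure is unchanged when dose changes in proportion to clearance. New dose = 75 μg × 2.909 = 218 μg.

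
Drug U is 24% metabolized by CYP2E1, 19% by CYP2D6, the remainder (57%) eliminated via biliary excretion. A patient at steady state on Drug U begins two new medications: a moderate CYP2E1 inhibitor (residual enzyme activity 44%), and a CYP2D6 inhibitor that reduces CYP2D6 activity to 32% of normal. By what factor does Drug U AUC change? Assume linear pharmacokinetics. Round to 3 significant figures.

1.36

The CYP2E1 pathway (24% of clearance) falls to 0.44× activity: 0.24 × 0.44 = 0.1056.
The CYP2D6 pathway (19% of clearance) is reduced to 0.32× activity: 0.19 × 0.32 = 0.0608.
The remaining 57% of clearance is unaffected.
Relative clearance = 0.1056 + 0.0608 + 0.57 = 0.7364.
Because AUC varies inversely with clearance, the combined effect is 1 / 0.7364 = 1.36.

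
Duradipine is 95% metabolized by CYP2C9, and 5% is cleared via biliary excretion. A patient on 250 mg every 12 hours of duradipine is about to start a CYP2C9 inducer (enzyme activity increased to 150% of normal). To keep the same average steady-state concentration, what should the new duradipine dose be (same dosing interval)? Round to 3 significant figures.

The CYP2C9 pathway (95% of clearance) rises to 1.5× activity: 0.95 × 1.5 = 1.425.
The remaining 5% of clearance is unaffected.
Relative clearance = 1.425 + 0.05 = 1.475.
Exposure is unchanged when dose changes in proportion to clearance. New dose = 250 mg × 1.475 = 369 mg.

369 mg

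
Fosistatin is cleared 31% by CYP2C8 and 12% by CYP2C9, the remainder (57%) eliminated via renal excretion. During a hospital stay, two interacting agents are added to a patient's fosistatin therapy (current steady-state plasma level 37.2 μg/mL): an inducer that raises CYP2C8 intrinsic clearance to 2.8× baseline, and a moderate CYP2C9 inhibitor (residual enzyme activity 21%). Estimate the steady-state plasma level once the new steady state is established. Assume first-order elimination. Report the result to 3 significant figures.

25.4 μg/mL

The CYP2C8 pathway (31% of clearance) rises to 2.8× activity: 0.31 × 2.8 = 0.868.
The CYP2C9 pathway (12% of clearance) drops to 0.21× activity: 0.12 × 0.21 = 0.0252.
The remaining 57% of clearance is unaffected.
CL_new/CL_old = 0.868 + 0.0252 + 0.57 = 1.4632.
New steady-state plasma level = 37.2 / 1.4632 = 25.4 μg/mL (concentration scales inversely with clearance).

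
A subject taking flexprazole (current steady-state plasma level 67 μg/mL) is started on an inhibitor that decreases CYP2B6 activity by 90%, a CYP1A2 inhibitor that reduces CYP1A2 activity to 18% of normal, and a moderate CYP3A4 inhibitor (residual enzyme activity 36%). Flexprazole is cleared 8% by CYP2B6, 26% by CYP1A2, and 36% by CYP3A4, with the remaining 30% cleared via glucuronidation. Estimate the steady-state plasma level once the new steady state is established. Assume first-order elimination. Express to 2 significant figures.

1.4 × 10² μg/mL

The CYP2B6 pathway (8% of clearance) is reduced to 0.1× activity: 0.08 × 0.1 = 0.008.
The CYP1A2 pathway (26% of clearance) falls to 0.18× activity: 0.26 × 0.18 = 0.0468.
The CYP3A4 pathway (36% of clearance) is reduced to 0.36× activity: 0.36 × 0.36 = 0.1296.
The remaining 30% of clearance is unaffected.
New clearance relative to baseline: 0.008 + 0.0468 + 0.1296 + 0.3 = 0.4844.
Dividing the baseline by the relative clearance: 67 / 0.4844 = 1.4 × 10² μg/mL.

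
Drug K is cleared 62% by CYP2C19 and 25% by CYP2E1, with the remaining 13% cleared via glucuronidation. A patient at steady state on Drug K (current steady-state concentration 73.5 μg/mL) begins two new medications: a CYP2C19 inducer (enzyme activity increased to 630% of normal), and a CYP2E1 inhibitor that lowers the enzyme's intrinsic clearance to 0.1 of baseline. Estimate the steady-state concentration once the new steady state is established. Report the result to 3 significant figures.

18.1 μg/mL

The CYP2C19 pathway (62% of clearance) is boosted to 6.3× activity: 0.62 × 6.3 = 3.906.
The CYP2E1 pathway (25% of clearance) falls to 0.1× activity: 0.25 × 0.1 = 0.025.
The remaining 13% of clearance is unaffected.
New clearance relative to baseline: 3.906 + 0.025 + 0.13 = 4.061.
Dividing the baseline by the relative clearance: 73.5 / 4.061 = 18.1 μg/mL.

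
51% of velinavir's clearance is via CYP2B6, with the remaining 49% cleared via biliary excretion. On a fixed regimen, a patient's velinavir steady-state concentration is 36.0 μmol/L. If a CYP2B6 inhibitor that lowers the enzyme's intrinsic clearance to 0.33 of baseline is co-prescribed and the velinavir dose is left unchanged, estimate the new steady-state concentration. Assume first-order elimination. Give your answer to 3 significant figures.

CYP2B6: 0.51 × 0.33 = 0.1683
Other: 0.49 (unchanged)
CL_new/CL_old = 0.1683 + 0.49 = 0.6583.
Steady-state concentration ∝ 1/CL, so new value = 36.0 / 0.6583 = 54.7 μmol/L.

54.7 μmol/L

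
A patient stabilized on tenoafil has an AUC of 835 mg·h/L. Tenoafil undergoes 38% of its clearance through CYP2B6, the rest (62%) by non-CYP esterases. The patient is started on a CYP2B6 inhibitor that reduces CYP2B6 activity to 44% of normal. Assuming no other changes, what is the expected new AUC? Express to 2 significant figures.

1.1 × 10³ mg·h/L

The CYP2B6 pathway (38% of clearance) drops to 0.44× activity: 0.38 × 0.44 = 0.1672.
The remaining 62% of clearance is unaffected.
New clearance relative to baseline: 0.1672 + 0.62 = 0.7872.
With dosing unchanged, AUC scales as 1/CL: 835 / 0.7872 = 1.1 × 10³ mg·h/L.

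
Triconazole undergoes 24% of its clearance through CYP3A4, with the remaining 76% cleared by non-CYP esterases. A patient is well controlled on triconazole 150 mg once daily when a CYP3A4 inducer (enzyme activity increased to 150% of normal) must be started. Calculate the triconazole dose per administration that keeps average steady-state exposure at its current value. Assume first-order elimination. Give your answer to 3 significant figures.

The CYP3A4 pathway (24% of clearance) increases to 1.5× activity: 0.24 × 1.5 = 0.36.
The remaining 76% of clearance is unaffected.
CL_new/CL_old = 0.36 + 0.76 = 1.12.
Exposure is unchanged when dose changes in proportion to clearance. New dose = 150 mg × 1.12 = 168 mg.

168 mg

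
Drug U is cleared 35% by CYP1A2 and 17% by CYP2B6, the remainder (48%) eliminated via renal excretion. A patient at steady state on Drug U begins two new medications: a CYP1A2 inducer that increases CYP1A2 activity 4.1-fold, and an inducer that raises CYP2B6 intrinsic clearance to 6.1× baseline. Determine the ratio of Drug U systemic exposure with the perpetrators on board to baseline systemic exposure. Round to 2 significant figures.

0.34

CYP1A2: 0.35 × 4.1 = 1.435
CYP2B6: 0.17 × 6.1 = 1.037
Other: 0.48 (unchanged)
Relative clearance = 1.435 + 1.037 + 0.48 = 2.952.
Net systemic exposure ratio = 1 / 2.952 = 0.34.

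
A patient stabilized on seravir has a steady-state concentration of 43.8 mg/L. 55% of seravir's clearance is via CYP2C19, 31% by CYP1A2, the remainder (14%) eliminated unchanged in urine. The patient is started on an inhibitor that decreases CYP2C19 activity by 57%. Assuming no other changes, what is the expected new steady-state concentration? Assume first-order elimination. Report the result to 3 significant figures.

The CYP2C19 pathway (55% of clearance) falls to 0.43× activity: 0.55 × 0.43 = 0.2365.
CYP1A2 (31%) and the residual 14% are unaffected.
Relative clearance = 0.2365 + 0.31 + 0.14 = 0.6865.
Steady-state concentration ∝ 1/CL, so new value = 43.8 / 0.6865 = 63.8 mg/L.

63.8 mg/L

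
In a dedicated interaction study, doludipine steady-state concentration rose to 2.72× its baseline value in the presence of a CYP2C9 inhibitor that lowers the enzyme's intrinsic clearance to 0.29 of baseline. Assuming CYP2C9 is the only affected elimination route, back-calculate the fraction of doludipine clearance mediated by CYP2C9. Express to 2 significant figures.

Call the CYP2C9 fraction fm. After the interaction, CL_new/CL_old = fm × 0.29 + (1 − fm).
Steady-state concentration ratio = 1 / (new CL fraction), so new CL fraction = 1 / 2.72 = 0.3676.
fm × 0.29 + 1 − fm = 0.3676  ⇒  fm × (0.29 − 1) = −0.6324  ⇒  fm = 0.89.

0.89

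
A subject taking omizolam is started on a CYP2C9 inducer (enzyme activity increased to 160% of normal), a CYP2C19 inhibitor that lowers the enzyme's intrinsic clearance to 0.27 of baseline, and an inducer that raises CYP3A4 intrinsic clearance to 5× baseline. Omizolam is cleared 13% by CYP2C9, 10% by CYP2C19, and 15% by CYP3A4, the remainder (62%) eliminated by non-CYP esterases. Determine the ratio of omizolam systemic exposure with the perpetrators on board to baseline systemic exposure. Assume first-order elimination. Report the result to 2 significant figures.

CYP2C9: 0.13 × 1.6 = 0.208
CYP2C19: 0.1 × 0.27 = 0.027
CYP3A4: 0.15 × 5 = 0.75
Other: 0.62 (unchanged)
CL_new/CL_old = 0.208 + 0.027 + 0.75 + 0.62 = 1.605.
Net systemic exposure ratio = 1 / 1.605 = 0.62.

0.62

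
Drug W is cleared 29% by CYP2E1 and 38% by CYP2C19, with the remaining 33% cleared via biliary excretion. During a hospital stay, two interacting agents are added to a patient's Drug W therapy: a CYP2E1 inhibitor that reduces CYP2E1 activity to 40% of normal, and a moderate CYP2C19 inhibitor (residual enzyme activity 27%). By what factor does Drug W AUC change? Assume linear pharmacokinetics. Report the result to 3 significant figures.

1.82

CYP2E1: 0.29 × 0.4 = 0.116
CYP2C19: 0.38 × 0.27 = 0.1026
Other: 0.33 (unchanged)
Relative clearance = 0.116 + 0.1026 + 0.33 = 0.5486.
Because AUC varies inversely with clearance, the combined effect is 1 / 0.5486 = 1.82.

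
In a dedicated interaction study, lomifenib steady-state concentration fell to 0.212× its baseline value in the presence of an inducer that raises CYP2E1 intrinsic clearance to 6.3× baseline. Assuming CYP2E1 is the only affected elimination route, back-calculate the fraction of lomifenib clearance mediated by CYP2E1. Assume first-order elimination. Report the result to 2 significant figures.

Call the CYP2E1 fraction fm. After the interaction, CL_new/CL_old = fm × 6.3 + (1 − fm).
Steady-state concentration ratio = 1 / (new CL fraction), so new CL fraction = 1 / 0.212 = 4.717.
fm × 6.3 + 1 − fm = 4.717  ⇒  fm × (6.3 − 1) = 3.717  ⇒  fm = 0.70.

0.70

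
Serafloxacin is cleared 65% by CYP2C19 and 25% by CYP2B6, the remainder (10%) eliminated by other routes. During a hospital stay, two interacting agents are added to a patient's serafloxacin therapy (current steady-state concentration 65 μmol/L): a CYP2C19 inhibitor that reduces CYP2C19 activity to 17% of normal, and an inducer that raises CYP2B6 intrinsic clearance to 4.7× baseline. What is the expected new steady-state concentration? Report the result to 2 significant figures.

47 μmol/L

The CYP2C19 pathway (65% of clearance) drops to 0.17× activity: 0.65 × 0.17 = 0.1105.
The CYP2B6 pathway (25% of clearance) increases to 4.7× activity: 0.25 × 4.7 = 1.175.
Non-CYP routes (10%) are unchanged.
CL_new/CL_old = 0.1105 + 1.175 + 0.1 = 1.3855.
New steady-state concentration = 65 / 1.3855 = 47 μmol/L (concentration scales inversely with clearance).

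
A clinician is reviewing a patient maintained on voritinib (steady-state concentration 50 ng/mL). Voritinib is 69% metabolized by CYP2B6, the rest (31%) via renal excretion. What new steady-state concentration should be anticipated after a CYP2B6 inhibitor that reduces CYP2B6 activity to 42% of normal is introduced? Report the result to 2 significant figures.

CYP2B6: 0.69 × 0.42 = 0.2898
Other: 0.31 (unchanged)
Relative clearance = 0.2898 + 0.31 = 0.5998.
With dosing unchanged, steady-state concentration scales as 1/CL: 50 / 0.5998 = 83 ng/mL.

83 ng/mL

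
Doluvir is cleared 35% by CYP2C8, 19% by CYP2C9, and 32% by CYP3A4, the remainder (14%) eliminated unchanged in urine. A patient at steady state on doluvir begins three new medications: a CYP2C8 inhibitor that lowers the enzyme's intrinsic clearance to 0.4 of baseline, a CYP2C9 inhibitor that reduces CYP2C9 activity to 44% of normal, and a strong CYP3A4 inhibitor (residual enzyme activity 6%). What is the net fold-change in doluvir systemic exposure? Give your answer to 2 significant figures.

The CYP2C8 pathway (35% of clearance) is reduced to 0.4× activity: 0.35 × 0.4 = 0.14.
The CYP2C9 pathway (19% of clearance) drops to 0.44× activity: 0.19 × 0.44 = 0.0836.
The CYP3A4 pathway (32% of clearance) falls to 0.06× activity: 0.32 × 0.06 = 0.0192.
Non-CYP routes (14%) are unchanged.
New clearance relative to baseline: 0.14 + 0.0836 + 0.0192 + 0.14 = 0.3828.
Because systemic exposure varies inversely with clearance, the combined effect is 1 / 0.3828 = 2.6.

2.6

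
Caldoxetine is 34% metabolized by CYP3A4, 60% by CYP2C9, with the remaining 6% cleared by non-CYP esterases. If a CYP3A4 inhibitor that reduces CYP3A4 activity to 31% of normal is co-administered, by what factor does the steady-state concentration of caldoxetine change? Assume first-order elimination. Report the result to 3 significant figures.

The CYP3A4 pathway (34% of clearance) falls to 0.31× activity: 0.34 × 0.31 = 0.1054.
CYP2C9 (60%) and the residual 6% are unaffected.
CL_new/CL_old = 0.1054 + 0.6 + 0.06 = 0.7654.
Steady-state concentration ratio = CL_old/CL_new = 1 / 0.7654 = 1.31.

1.31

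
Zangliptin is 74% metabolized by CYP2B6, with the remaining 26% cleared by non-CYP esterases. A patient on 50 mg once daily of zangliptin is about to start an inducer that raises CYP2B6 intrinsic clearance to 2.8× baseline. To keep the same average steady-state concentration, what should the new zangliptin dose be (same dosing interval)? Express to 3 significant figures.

117 mg

CYP2B6: 0.74 × 2.8 = 2.072
Other: 0.26 (unchanged)
CL_new/CL_old = 2.072 + 0.26 = 2.332.
Css,avg = (dose rate)/CL, so holding Css fixed requires dose ∝ CL: 50 × 2.332 = 117 mg.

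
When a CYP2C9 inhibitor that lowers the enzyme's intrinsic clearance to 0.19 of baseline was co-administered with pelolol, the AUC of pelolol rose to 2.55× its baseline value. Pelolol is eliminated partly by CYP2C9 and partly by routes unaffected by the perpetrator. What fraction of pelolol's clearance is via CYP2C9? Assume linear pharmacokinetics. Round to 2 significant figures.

Write x for the fraction cleared via CYP2C9. The observed AUC change means clearance fell to 1/2.55 = 0.3922 of baseline.
Only the CYP2C9 route changed, so 0.3922 = x·0.19 + (1 − x), giving x = 0.75.

0.75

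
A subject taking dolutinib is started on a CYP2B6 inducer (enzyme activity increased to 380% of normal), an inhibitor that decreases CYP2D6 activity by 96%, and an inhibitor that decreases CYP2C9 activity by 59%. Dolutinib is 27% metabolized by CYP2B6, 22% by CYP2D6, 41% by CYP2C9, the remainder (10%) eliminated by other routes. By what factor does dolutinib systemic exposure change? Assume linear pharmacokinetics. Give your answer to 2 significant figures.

The CYP2B6 pathway (27% of clearance) is boosted to 3.8× activity: 0.27 × 3.8 = 1.026.
The CYP2D6 pathway (22% of clearance) is reduced to 0.04× activity: 0.22 × 0.04 = 0.0088.
The CYP2C9 pathway (41% of clearance) drops to 0.41× activity: 0.41 × 0.41 = 0.1681.
The remaining 10% of clearance is unaffected.
CL_new/CL_old = 1.026 + 0.0088 + 0.1681 + 0.1 = 1.3029.
Because systemic exposure varies inversely with clearance, the combined effect is 1 / 1.3029 = 0.77.

0.77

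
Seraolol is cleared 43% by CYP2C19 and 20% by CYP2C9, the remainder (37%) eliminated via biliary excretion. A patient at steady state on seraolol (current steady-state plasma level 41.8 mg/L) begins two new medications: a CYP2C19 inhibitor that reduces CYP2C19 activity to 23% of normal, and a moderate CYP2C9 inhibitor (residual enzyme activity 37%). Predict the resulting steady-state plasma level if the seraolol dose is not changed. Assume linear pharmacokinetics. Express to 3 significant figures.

The CYP2C19 pathway (43% of clearance) is reduced to 0.23× activity: 0.43 × 0.23 = 0.0989.
The CYP2C9 pathway (20% of clearance) is reduced to 0.37× activity: 0.2 × 0.37 = 0.074.
The remaining 37% of clearance is unaffected.
CL_new/CL_old = 0.0989 + 0.074 + 0.37 = 0.5429.
Steady-state plasma level ∝ 1/CL: new value = 41.8 / 0.5429 = 77.0 mg/L.

77.0 mg/L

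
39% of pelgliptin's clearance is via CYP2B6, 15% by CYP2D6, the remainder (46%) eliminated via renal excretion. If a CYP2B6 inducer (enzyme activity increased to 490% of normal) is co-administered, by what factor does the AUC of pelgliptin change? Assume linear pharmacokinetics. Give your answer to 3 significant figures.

0.397

The CYP2B6 pathway (39% of clearance) is boosted to 4.9× activity: 0.39 × 4.9 = 1.911.
CYP2D6 (15%) and the residual 46% are unaffected.
CL_new/CL_old = 1.911 + 0.15 + 0.46 = 2.521.
AUC is inversely proportional to clearance, so the fold-change is 1 / 2.521 = 0.397.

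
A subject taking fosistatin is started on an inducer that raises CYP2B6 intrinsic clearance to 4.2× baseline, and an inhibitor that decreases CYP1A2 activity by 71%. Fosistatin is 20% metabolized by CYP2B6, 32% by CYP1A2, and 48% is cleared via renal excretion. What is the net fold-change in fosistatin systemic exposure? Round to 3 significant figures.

The CYP2B6 pathway (20% of clearance) rises to 4.2× activity: 0.2 × 4.2 = 0.84.
The CYP1A2 pathway (32% of clearance) is reduced to 0.29× activity: 0.32 × 0.29 = 0.0928.
The remaining 48% of clearance is unaffected.
CL_new/CL_old = 0.84 + 0.0928 + 0.48 = 1.4128.
Net systemic exposure ratio = 1 / 1.4128 = 0.708.

0.708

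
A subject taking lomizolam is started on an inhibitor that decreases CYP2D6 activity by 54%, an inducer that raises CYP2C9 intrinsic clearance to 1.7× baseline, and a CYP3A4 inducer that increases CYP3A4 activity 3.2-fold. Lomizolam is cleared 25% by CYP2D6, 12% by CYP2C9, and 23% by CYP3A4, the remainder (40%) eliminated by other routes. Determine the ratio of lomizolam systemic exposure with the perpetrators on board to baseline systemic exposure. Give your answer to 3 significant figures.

0.687

The CYP2D6 pathway (25% of clearance) falls to 0.46× activity: 0.25 × 0.46 = 0.115.
The CYP2C9 pathway (12% of clearance) is boosted to 1.7× activity: 0.12 × 1.7 = 0.204.
The CYP3A4 pathway (23% of clearance) increases to 3.2× activity: 0.23 × 3.2 = 0.736.
Non-CYP routes (40%) are unchanged.
Relative clearance = 0.115 + 0.204 + 0.736 + 0.4 = 1.455.
Because systemic exposure varies inversely with clearance, the combined effect is 1 / 1.455 = 0.687.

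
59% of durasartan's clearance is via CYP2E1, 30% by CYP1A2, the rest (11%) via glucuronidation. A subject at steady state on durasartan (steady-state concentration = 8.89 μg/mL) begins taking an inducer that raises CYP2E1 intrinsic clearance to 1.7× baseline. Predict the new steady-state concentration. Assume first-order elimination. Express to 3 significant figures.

6.29 μg/mL

The CYP2E1 pathway (59% of clearance) rises to 1.7× activity: 0.59 × 1.7 = 1.003.
CYP1A2 (30%) and the residual 11% are unaffected.
CL_new/CL_old = 1.003 + 0.3 + 0.11 = 1.413.
Steady-state concentration ∝ 1/CL, so new value = 8.89 / 1.413 = 6.29 μg/mL.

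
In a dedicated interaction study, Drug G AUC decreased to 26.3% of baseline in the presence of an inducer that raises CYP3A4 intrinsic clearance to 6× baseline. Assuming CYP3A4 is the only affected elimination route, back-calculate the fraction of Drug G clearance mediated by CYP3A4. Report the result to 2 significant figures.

0.56

CL'/CL = 1 / 0.263 = 3.802
6·fm + (1 − fm) = 3.802
fm = (3.802 − 1) / (6 − 1) = 0.56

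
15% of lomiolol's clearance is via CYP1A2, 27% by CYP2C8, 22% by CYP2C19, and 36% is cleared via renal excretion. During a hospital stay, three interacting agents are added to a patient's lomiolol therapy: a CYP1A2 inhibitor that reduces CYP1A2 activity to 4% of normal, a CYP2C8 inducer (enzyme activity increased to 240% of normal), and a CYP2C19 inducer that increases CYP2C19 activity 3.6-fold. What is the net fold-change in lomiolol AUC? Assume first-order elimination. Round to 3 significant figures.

0.554

The CYP1A2 pathway (15% of clearance) is reduced to 0.04× activity: 0.15 × 0.04 = 0.006.
The CYP2C8 pathway (27% of clearance) is boosted to 2.4× activity: 0.27 × 2.4 = 0.648.
The CYP2C19 pathway (22% of clearance) increases to 3.6× activity: 0.22 × 3.6 = 0.792.
The remaining 36% of clearance is unaffected.
New clearance relative to baseline: 0.006 + 0.648 + 0.792 + 0.36 = 1.806.
Net AUC ratio = 1 / 1.806 = 0.554.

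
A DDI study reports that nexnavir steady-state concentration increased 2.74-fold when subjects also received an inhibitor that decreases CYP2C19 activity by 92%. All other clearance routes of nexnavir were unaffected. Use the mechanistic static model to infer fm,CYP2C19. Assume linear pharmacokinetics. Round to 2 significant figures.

Write x for the fraction cleared via CYP2C19. The observed steady-state concentration change means clearance fell to 1/2.74 = 0.365 of baseline.
Only the CYP2C19 route changed, so 0.365 = x·0.08 + (1 − x), giving x = 0.69.

0.69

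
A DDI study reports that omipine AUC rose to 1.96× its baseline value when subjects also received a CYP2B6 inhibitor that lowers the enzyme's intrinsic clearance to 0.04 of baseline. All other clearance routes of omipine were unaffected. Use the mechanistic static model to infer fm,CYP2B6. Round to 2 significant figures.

CL'/CL = 1 / 1.96 = 0.5102
0.04·fm + (1 − fm) = 0.5102
fm = (0.5102 − 1) / (0.04 − 1) = 0.51

0.51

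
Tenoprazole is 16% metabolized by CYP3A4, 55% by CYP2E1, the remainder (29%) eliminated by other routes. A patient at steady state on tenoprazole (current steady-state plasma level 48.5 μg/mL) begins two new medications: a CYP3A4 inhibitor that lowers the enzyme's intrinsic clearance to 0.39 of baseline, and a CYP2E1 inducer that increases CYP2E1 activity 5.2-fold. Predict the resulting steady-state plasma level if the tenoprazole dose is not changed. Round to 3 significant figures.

CYP3A4: 0.16 × 0.39 = 0.0624
CYP2E1: 0.55 × 5.2 = 2.86
Other: 0.29 (unchanged)
New clearance relative to baseline: 0.0624 + 2.86 + 0.29 = 3.2124.
New steady-state plasma level = 48.5 / 3.2124 = 15.1 μg/mL (concentration scales inversely with clearance).

15.1 μg/mL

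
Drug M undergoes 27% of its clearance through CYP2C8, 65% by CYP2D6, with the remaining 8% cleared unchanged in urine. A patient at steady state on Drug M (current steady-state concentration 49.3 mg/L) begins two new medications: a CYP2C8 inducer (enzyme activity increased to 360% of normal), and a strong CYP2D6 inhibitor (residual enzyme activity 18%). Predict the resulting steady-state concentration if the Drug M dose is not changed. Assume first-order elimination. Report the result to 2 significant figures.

CYP2C8: 0.27 × 3.6 = 0.972
CYP2D6: 0.65 × 0.18 = 0.117
Other: 0.08 (unchanged)
CL_new/CL_old = 0.972 + 0.117 + 0.08 = 1.169.
Dividing the baseline by the relative clearance: 49.3 / 1.169 = 42 mg/L.

42 mg/L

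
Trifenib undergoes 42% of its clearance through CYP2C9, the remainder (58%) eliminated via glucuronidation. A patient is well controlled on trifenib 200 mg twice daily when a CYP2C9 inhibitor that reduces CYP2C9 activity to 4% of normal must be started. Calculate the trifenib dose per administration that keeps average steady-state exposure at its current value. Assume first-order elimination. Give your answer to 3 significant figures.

The CYP2C9 pathway (42% of clearance) falls to 0.04× activity: 0.42 × 0.04 = 0.0168.
Non-CYP routes (58%) are unchanged.
New clearance relative to baseline: 0.0168 + 0.58 = 0.5968.
To maintain the same steady-state level, dose must scale with clearance: new dose = 200 × 0.5968 = 119 mg.

119 mg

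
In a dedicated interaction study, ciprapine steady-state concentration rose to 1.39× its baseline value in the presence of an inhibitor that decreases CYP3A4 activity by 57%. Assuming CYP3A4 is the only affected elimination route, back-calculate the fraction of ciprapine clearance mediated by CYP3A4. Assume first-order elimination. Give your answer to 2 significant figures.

0.49

CL'/CL = 1 / 1.39 = 0.7194
0.43·fm + (1 − fm) = 0.7194
fm = (0.7194 − 1) / (0.43 − 1) = 0.49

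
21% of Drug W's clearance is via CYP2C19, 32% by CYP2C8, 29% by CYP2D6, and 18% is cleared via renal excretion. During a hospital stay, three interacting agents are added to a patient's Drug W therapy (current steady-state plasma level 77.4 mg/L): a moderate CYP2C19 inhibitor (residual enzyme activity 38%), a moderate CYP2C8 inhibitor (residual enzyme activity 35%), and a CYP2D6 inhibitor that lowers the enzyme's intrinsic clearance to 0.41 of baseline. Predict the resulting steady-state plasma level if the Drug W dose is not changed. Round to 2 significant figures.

The CYP2C19 pathway (21% of clearance) falls to 0.38× activity: 0.21 × 0.38 = 0.0798.
The CYP2C8 pathway (32% of clearance) drops to 0.35× activity: 0.32 × 0.35 = 0.112.
The CYP2D6 pathway (29% of clearance) is reduced to 0.41× activity: 0.29 × 0.41 = 0.1189.
The remaining 18% of clearance is unaffected.
New clearance relative to baseline: 0.0798 + 0.112 + 0.1189 + 0.18 = 0.4907.
Steady-state plasma level ∝ 1/CL: new value = 77.4 / 0.4907 = 1.6 × 10² mg/L.

1.6 × 10² mg/L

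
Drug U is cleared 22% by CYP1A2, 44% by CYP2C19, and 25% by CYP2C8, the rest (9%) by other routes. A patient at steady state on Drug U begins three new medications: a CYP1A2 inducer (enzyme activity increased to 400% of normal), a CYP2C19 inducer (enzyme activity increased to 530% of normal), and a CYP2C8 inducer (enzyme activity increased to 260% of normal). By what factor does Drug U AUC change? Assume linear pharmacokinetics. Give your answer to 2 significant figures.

CYP1A2: 0.22 × 4 = 0.88
CYP2C19: 0.44 × 5.3 = 2.332
CYP2C8: 0.25 × 2.6 = 0.65
Other: 0.09 (unchanged)
CL_new/CL_old = 0.88 + 2.332 + 0.65 + 0.09 = 3.952.
Net AUC ratio = 1 / 3.952 = 0.25.

0.25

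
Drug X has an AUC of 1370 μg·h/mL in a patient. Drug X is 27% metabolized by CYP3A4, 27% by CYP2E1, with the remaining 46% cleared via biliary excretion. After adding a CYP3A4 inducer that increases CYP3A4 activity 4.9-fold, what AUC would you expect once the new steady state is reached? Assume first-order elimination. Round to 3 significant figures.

667 μg·h/mL

CYP3A4: 0.27 × 4.9 = 1.323
CYP2E1: 0.27 (unchanged)
Other: 0.46 (unchanged)
CL_new/CL_old = 1.323 + 0.27 + 0.46 = 2.053.
New AUC = baseline ÷ relative clearance = 1370 / 2.053 = 667 μg·h/mL.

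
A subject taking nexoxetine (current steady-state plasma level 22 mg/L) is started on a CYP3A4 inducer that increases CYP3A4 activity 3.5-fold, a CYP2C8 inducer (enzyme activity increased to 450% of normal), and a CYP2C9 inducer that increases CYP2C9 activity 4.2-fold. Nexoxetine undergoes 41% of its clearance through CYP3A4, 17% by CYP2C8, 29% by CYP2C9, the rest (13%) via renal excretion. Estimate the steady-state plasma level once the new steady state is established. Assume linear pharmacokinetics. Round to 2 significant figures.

6.2 mg/L

The CYP3A4 pathway (41% of clearance) rises to 3.5× activity: 0.41 × 3.5 = 1.435.
The CYP2C8 pathway (17% of clearance) increases to 4.5× activity: 0.17 × 4.5 = 0.765.
The CYP2C9 pathway (29% of clearance) rises to 4.2× activity: 0.29 × 4.2 = 1.218.
Non-CYP routes (13%) are unchanged.
Relative clearance = 1.435 + 0.765 + 1.218 + 0.13 = 3.548.
Dividing the baseline by the relative clearance: 22 / 3.548 = 6.2 mg/L.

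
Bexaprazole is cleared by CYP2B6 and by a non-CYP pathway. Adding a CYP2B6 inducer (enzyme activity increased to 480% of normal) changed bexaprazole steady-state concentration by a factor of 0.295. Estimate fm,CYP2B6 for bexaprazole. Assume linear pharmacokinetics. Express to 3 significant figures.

Let x = fm,CYP2B6. Because steady-state concentration ∝ 1/CL, relative clearance rose to 1/0.295 = 3.39.
Only the CYP2B6 route changed, so 3.39 = x·4.8 + (1 − x), giving x = 0.629.

0.629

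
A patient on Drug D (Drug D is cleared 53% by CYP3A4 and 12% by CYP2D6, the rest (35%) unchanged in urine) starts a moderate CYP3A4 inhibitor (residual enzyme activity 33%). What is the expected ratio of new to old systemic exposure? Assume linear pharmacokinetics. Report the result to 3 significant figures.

1.55

The CYP3A4 pathway (53% of clearance) falls to 0.33× activity: 0.53 × 0.33 = 0.1749.
CYP2D6 (12%) and the residual 35% are unaffected.
Relative clearance = 0.1749 + 0.12 + 0.35 = 0.6449.
Systemic exposure is inversely proportional to clearance, so the fold-change is 1 / 0.6449 = 1.55.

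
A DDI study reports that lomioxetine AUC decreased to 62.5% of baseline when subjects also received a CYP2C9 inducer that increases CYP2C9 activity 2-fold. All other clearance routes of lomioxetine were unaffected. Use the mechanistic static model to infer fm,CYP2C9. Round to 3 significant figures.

Call the CYP2C9 fraction fm. After the interaction, CL_new/CL_old = fm × 2 + (1 − fm).
AUC ratio = 1 / (new CL fraction), so new CL fraction = 1 / 0.625 = 1.6.
fm × 2 + 1 − fm = 1.6  ⇒  fm × (2 − 1) = 0.6  ⇒  fm = 0.600.

0.600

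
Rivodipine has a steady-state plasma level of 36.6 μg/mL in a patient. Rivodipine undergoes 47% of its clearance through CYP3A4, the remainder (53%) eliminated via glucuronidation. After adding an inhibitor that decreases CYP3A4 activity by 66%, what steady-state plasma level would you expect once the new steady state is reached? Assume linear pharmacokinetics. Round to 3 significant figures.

53.1 μg/mL

The CYP3A4 pathway (47% of clearance) is reduced to 0.34× activity: 0.47 × 0.34 = 0.1598.
The remaining 53% of clearance is unaffected.
New clearance relative to baseline: 0.1598 + 0.53 = 0.6898.
Steady-state plasma level ∝ 1/CL, so new value = 36.6 / 0.6898 = 53.1 μg/mL.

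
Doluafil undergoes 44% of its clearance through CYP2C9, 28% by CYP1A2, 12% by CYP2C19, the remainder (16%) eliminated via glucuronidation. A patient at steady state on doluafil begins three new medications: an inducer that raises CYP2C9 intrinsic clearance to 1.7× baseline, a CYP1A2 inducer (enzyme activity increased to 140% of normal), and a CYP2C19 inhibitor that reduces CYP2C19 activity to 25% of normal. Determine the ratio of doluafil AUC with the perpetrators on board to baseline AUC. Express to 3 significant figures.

CYP2C9: 0.44 × 1.7 = 0.748
CYP1A2: 0.28 × 1.4 = 0.392
CYP2C19: 0.12 × 0.25 = 0.03
Other: 0.16 (unchanged)
CL_new/CL_old = 0.748 + 0.392 + 0.03 + 0.16 = 1.33.
Net AUC ratio = 1 / 1.33 = 0.752.

0.752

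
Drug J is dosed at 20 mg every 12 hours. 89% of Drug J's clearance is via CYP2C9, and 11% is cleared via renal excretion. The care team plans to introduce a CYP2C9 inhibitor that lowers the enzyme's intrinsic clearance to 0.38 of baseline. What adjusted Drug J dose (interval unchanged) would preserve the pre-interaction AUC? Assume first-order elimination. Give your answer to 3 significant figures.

8.96 mg

The CYP2C9 pathway (89% of clearance) drops to 0.38× activity: 0.89 × 0.38 = 0.3382.
The remaining 11% of clearance is unaffected.
Relative clearance = 0.3382 + 0.11 = 0.4482.
Exposure is unchanged when dose changes in proportion to clearance. New dose = 20 mg × 0.4482 = 8.96 mg.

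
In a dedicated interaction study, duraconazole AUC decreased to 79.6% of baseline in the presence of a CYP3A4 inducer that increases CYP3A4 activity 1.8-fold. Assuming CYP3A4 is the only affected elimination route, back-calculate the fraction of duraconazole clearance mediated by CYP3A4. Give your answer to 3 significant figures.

0.320

CL'/CL = 1 / 0.796 = 1.256
1.8·fm + (1 − fm) = 1.256
fm = (1.256 − 1) / (1.8 − 1) = 0.320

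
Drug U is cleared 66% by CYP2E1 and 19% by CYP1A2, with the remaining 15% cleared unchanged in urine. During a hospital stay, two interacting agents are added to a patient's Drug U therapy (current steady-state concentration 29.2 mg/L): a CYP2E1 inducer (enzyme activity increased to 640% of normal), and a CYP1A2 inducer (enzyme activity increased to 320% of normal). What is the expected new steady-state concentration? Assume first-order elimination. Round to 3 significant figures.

5.86 mg/L

The CYP2E1 pathway (66% of clearance) is boosted to 6.4× activity: 0.66 × 6.4 = 4.224.
The CYP1A2 pathway (19% of clearance) rises to 3.2× activity: 0.19 × 3.2 = 0.608.
Non-CYP routes (15%) are unchanged.
New clearance relative to baseline: 4.224 + 0.608 + 0.15 = 4.982.
Steady-state concentration ∝ 1/CL: new value = 29.2 / 4.982 = 5.86 mg/L.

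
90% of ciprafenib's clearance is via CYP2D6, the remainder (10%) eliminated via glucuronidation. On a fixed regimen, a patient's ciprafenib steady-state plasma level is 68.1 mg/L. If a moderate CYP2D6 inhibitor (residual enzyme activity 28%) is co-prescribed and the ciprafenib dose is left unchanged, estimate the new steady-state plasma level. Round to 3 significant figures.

CYP2D6: 0.9 × 0.28 = 0.252
Other: 0.1 (unchanged)
Relative clearance = 0.252 + 0.1 = 0.352.
Steady-state plasma level ∝ 1/CL, so new value = 68.1 / 0.352 = 193 mg/L.

193 mg/L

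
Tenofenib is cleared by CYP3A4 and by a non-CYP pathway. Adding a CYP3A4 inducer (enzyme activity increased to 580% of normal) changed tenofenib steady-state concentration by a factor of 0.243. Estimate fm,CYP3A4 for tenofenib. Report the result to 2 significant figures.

CL'/CL = 1 / 0.243 = 4.115
5.8·fm + (1 − fm) = 4.115
fm = (4.115 − 1) / (5.8 − 1) = 0.65

0.65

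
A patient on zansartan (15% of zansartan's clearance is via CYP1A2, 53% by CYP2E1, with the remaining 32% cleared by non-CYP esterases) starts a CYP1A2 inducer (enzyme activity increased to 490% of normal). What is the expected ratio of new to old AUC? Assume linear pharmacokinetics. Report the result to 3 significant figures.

CYP1A2: 0.15 × 4.9 = 0.735
CYP2E1: 0.53 (unchanged)
Other: 0.32 (unchanged)
New clearance relative to baseline: 0.735 + 0.53 + 0.32 = 1.585.
AUC is inversely proportional to clearance, so the fold-change is 1 / 1.585 = 0.631.

0.631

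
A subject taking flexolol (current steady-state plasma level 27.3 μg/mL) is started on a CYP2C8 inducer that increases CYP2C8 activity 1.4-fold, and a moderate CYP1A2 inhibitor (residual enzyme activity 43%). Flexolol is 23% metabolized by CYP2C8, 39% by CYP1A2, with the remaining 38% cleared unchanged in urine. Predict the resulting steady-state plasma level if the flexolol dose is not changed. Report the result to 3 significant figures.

31.4 μg/mL

The CYP2C8 pathway (23% of clearance) increases to 1.4× activity: 0.23 × 1.4 = 0.322.
The CYP1A2 pathway (39% of clearance) drops to 0.43× activity: 0.39 × 0.43 = 0.1677.
The remaining 38% of clearance is unaffected.
CL_new/CL_old = 0.322 + 0.1677 + 0.38 = 0.8697.
New steady-state plasma level = 27.3 / 0.8697 = 31.4 μg/mL (concentration scales inversely with clearance).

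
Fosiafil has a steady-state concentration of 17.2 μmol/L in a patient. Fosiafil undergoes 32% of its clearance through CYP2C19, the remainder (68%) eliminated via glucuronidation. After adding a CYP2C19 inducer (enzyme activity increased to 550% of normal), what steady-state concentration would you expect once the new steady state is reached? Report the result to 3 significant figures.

CYP2C19: 0.32 × 5.5 = 1.76
Other: 0.68 (unchanged)
Relative clearance = 1.76 + 0.68 = 2.44.
Steady-state concentration ∝ 1/CL, so new value = 17.2 / 2.44 = 7.05 μmol/L.

7.05 μmol/L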